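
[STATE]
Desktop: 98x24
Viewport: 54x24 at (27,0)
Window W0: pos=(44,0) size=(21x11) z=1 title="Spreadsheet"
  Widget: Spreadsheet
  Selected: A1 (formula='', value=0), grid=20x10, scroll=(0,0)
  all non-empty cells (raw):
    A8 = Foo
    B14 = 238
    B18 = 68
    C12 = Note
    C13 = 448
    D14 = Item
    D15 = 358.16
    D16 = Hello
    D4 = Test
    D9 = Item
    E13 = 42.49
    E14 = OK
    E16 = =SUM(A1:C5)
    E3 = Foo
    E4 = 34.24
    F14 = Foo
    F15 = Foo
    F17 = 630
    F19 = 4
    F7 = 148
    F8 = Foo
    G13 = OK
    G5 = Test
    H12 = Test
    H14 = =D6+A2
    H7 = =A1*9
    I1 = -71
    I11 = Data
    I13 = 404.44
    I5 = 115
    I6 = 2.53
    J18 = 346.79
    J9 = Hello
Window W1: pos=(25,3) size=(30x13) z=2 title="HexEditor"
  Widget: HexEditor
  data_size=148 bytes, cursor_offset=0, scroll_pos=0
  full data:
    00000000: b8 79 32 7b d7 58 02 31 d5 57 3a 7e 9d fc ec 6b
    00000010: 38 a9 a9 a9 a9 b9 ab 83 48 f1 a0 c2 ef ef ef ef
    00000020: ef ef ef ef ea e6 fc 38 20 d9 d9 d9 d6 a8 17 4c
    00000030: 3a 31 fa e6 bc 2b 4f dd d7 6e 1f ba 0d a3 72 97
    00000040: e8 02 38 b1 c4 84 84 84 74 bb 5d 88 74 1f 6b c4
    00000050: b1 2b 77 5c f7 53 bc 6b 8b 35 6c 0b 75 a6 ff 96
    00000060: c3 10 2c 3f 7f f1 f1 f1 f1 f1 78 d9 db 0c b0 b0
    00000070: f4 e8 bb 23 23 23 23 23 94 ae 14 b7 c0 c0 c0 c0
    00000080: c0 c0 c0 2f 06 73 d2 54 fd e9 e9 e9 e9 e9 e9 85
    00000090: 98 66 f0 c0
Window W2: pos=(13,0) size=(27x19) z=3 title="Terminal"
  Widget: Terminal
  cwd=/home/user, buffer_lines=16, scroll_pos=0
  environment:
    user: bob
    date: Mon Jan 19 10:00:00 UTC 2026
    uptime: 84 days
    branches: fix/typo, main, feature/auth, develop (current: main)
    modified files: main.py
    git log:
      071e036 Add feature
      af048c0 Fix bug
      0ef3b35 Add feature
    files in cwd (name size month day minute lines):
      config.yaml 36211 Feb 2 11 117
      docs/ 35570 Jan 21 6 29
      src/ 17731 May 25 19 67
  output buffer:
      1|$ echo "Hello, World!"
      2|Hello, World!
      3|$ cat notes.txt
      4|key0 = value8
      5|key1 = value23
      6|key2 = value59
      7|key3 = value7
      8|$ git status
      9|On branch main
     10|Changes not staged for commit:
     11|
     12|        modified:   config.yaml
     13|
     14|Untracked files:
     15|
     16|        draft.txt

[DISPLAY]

━━━━━━━━━━━━┓    ┏━━━━━━━━━━━━━━━━━━━┓                
            ┃    ┃ Spreadsheet       ┃                
────────────┨    ┠───────────────────┨                
, World!"   ┃━━━━━━━━━━━━━━┓         ┃                
            ┃              ┃     B   ┃                
xt          ┃──────────────┨---------┃                
            ┃9 32 7b d7 58 ┃0]       ┃                
3           ┃9 a9 a9 a9 b9 ┃ 0       ┃                
9           ┃f ef ef ea e6 ┃ 0       ┃                
            ┃1 fa e6 bc 2b ┃ 0       ┃                
            ┃2 38 b1 c4 84 ┃━━━━━━━━━┛                
n           ┃b 77 5c f7 53 ┃                          
taged for co┃0 2c 3f 7f f1 ┃                          
            ┃8 bb 23 23 23 ┃                          
ied:   confi┃0 c0 2f 06 73 ┃                          
            ┃━━━━━━━━━━━━━━┛                          
es:         ┃                                         
            ┃                                         
━━━━━━━━━━━━┛                                         
                                                      
                                                      
                                                      
                                                      
                                                      


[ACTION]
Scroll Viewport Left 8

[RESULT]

━━━━━━━━━━━━━━━━━━━━┓    ┏━━━━━━━━━━━━━━━━━━━┓        
inal                ┃    ┃ Spreadsheet       ┃        
────────────────────┨    ┠───────────────────┨        
o "Hello, World!"   ┃━━━━━━━━━━━━━━┓         ┃        
, World!            ┃              ┃     B   ┃        
 notes.txt          ┃──────────────┨---------┃        
= value8            ┃9 32 7b d7 58 ┃0]       ┃        
= value23           ┃9 a9 a9 a9 b9 ┃ 0       ┃        
= value59           ┃f ef ef ea e6 ┃ 0       ┃        
= value7            ┃1 fa e6 bc 2b ┃ 0       ┃        
 status             ┃2 38 b1 c4 84 ┃━━━━━━━━━┛        
anch main           ┃b 77 5c f7 53 ┃                  
es not staged for co┃0 2c 3f 7f f1 ┃                  
                    ┃8 bb 23 23 23 ┃                  
   modified:   confi┃0 c0 2f 06 73 ┃                  
                    ┃━━━━━━━━━━━━━━┛                  
cked files:         ┃                                 
                    ┃                                 
━━━━━━━━━━━━━━━━━━━━┛                                 
                                                      
                                                      
                                                      
                                                      
                                                      


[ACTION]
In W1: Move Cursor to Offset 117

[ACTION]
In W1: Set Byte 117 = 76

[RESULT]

━━━━━━━━━━━━━━━━━━━━┓    ┏━━━━━━━━━━━━━━━━━━━┓        
inal                ┃    ┃ Spreadsheet       ┃        
────────────────────┨    ┠───────────────────┨        
o "Hello, World!"   ┃━━━━━━━━━━━━━━┓         ┃        
, World!            ┃              ┃     B   ┃        
 notes.txt          ┃──────────────┨---------┃        
= value8            ┃9 32 7b d7 58 ┃0]       ┃        
= value23           ┃9 a9 a9 a9 b9 ┃ 0       ┃        
= value59           ┃f ef ef ea e6 ┃ 0       ┃        
= value7            ┃1 fa e6 bc 2b ┃ 0       ┃        
 status             ┃2 38 b1 c4 84 ┃━━━━━━━━━┛        
anch main           ┃b 77 5c f7 53 ┃                  
es not staged for co┃0 2c 3f 7f f1 ┃                  
                    ┃8 bb 23 23 76 ┃                  
   modified:   confi┃0 c0 2f 06 73 ┃                  
                    ┃━━━━━━━━━━━━━━┛                  
cked files:         ┃                                 
                    ┃                                 
━━━━━━━━━━━━━━━━━━━━┛                                 
                                                      
                                                      
                                                      
                                                      
                                                      


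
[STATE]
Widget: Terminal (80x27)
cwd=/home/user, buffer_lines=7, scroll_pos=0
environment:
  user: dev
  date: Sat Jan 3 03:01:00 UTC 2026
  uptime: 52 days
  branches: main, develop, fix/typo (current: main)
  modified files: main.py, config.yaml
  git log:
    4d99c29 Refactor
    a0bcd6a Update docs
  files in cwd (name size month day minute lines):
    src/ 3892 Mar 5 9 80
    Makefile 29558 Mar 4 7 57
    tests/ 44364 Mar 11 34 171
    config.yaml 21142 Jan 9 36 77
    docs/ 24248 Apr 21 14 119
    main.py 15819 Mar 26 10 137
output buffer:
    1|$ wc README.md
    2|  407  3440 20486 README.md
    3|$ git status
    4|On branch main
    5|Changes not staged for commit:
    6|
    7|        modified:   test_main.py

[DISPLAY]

$ wc README.md                                                                  
  407  3440 20486 README.md                                                     
$ git status                                                                    
On branch main                                                                  
Changes not staged for commit:                                                  
                                                                                
        modified:   test_main.py                                                
$ █                                                                             
                                                                                
                                                                                
                                                                                
                                                                                
                                                                                
                                                                                
                                                                                
                                                                                
                                                                                
                                                                                
                                                                                
                                                                                
                                                                                
                                                                                
                                                                                
                                                                                
                                                                                
                                                                                
                                                                                


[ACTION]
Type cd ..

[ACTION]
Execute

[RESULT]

$ wc README.md                                                                  
  407  3440 20486 README.md                                                     
$ git status                                                                    
On branch main                                                                  
Changes not staged for commit:                                                  
                                                                                
        modified:   test_main.py                                                
$ cd ..                                                                         
                                                                                
$ █                                                                             
                                                                                
                                                                                
                                                                                
                                                                                
                                                                                
                                                                                
                                                                                
                                                                                
                                                                                
                                                                                
                                                                                
                                                                                
                                                                                
                                                                                
                                                                                
                                                                                
                                                                                


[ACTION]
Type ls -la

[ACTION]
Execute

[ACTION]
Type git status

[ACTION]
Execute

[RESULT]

$ wc README.md                                                                  
  407  3440 20486 README.md                                                     
$ git status                                                                    
On branch main                                                                  
Changes not staged for commit:                                                  
                                                                                
        modified:   test_main.py                                                
$ cd ..                                                                         
                                                                                
$ ls -la                                                                        
drwxr-xr-x  1 dev group     3892 Mar  5 10:09 src/                              
-rw-r--r--  1 dev group    29558 Mar  4 10:07 Makefile                          
drwxr-xr-x  1 dev group    44364 Mar 11 10:34 tests/                            
-rw-r--r--  1 dev group    21142 Jan  9 10:36 config.yaml                       
drwxr-xr-x  1 dev group    24248 Apr 21 10:14 docs/                             
-rw-r--r--  1 dev group    15819 Mar 26 10:10 main.py                           
$ git status                                                                    
On branch main                                                                  
Changes not staged for commit:                                                  
                                                                                
        modified:   main.py                                                     
        modified:   config.yaml                                                 
$ █                                                                             
                                                                                
                                                                                
                                                                                
                                                                                


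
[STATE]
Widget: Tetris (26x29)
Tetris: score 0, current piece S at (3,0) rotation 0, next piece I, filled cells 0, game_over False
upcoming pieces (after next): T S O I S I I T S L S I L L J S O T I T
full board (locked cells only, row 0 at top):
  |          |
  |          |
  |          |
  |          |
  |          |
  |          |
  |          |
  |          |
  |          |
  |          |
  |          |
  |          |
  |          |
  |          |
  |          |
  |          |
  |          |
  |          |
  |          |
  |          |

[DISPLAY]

    ░░    │Next:          
   ░░     │████           
          │               
          │               
          │               
          │               
          │Score:         
          │0              
          │               
          │               
          │               
          │               
          │               
          │               
          │               
          │               
          │               
          │               
          │               
          │               
          │               
          │               
          │               
          │               
          │               
          │               
          │               
          │               
          │               


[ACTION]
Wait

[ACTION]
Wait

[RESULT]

          │Next:          
          │████           
    ░░    │               
   ░░     │               
          │               
          │               
          │Score:         
          │0              
          │               
          │               
          │               
          │               
          │               
          │               
          │               
          │               
          │               
          │               
          │               
          │               
          │               
          │               
          │               
          │               
          │               
          │               
          │               
          │               
          │               


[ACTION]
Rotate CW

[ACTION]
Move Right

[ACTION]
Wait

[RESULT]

          │Next:          
          │████           
          │               
    ░     │               
    ░░    │               
     ░    │               
          │Score:         
          │0              
          │               
          │               
          │               
          │               
          │               
          │               
          │               
          │               
          │               
          │               
          │               
          │               
          │               
          │               
          │               
          │               
          │               
          │               
          │               
          │               
          │               


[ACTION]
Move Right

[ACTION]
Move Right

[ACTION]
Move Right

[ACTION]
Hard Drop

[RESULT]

   ████   │Next:          
          │ ▒             
          │▒▒▒            
          │               
          │               
          │               
          │Score:         
          │0              
          │               
          │               
          │               
          │               
          │               
          │               
          │               
          │               
          │               
       ░  │               
       ░░ │               
        ░ │               
          │               
          │               
          │               
          │               
          │               
          │               
          │               
          │               
          │               


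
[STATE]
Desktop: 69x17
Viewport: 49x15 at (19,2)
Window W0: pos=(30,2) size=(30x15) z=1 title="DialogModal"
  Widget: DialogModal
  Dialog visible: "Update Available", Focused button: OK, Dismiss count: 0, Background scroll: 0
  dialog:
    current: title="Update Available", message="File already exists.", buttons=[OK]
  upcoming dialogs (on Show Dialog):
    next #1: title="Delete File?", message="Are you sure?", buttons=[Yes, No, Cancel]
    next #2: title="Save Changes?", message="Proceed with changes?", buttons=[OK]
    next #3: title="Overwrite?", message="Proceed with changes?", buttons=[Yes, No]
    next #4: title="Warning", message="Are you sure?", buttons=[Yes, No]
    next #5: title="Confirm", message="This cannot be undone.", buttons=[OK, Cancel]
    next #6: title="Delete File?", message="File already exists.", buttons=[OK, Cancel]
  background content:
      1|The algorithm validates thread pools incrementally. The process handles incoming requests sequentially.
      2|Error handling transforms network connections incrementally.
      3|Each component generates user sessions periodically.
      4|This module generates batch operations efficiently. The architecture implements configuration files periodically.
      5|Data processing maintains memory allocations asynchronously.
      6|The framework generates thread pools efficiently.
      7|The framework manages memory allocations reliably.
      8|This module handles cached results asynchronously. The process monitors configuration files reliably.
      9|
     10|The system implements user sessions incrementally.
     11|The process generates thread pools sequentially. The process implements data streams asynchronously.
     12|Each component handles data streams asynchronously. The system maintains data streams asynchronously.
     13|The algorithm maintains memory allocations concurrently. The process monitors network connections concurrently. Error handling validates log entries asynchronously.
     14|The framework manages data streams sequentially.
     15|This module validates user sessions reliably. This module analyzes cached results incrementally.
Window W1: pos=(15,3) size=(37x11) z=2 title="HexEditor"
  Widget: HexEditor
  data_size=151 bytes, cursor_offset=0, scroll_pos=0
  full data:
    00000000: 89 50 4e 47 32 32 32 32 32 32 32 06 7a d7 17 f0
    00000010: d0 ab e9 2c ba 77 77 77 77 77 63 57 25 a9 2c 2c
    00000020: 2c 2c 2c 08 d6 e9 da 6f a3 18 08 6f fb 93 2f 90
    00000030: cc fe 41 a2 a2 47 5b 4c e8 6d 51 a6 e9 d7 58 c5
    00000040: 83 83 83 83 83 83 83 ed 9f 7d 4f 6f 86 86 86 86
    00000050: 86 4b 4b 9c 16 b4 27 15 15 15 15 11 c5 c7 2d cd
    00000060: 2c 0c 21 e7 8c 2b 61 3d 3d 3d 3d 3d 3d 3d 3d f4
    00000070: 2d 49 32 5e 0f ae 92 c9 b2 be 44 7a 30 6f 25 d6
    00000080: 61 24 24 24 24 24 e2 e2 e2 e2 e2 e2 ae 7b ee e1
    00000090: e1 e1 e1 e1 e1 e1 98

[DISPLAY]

           ┏━━━━━━━━━━━━━━━━━━━━━━━━━━━━┓        
━━━━━━━━━━━━━━━━━━━━━━━━━━━━━━━━┓       ┃        
xEditor                         ┃───────┨        
────────────────────────────────┨es thre┃        
00000  89 50 4e 47 32 32 32 32  ┃orms ne┃        
00010  d0 ab e9 2c ba 77 77 77  ┃tes use┃        
00020  2c 2c 2c 08 d6 e9 da 6f  ┃────┐h ┃        
00030  cc fe 41 a2 a2 47 5b 4c  ┃e   │me┃        
00040  83 83 83 83 83 83 83 ed  ┃ts. │re┃        
00050  86 4b 4b 9c 16 b4 27 15  ┃    │ry┃        
00060  2c 0c 21 e7 8c 2b 61 3d  ┃────┘ r┃        
━━━━━━━━━━━━━━━━━━━━━━━━━━━━━━━━┛       ┃        
           ┃The system implements user s┃        
           ┃The process generates thread┃        
           ┗━━━━━━━━━━━━━━━━━━━━━━━━━━━━┛        


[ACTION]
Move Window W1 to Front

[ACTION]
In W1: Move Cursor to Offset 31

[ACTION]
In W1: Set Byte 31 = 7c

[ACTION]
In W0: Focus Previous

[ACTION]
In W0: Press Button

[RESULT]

           ┏━━━━━━━━━━━━━━━━━━━━━━━━━━━━┓        
━━━━━━━━━━━━━━━━━━━━━━━━━━━━━━━━┓       ┃        
xEditor                         ┃───────┨        
────────────────────────────────┨es thre┃        
00000  89 50 4e 47 32 32 32 32  ┃orms ne┃        
00010  d0 ab e9 2c ba 77 77 77  ┃tes use┃        
00020  2c 2c 2c 08 d6 e9 da 6f  ┃ batch ┃        
00030  cc fe 41 a2 a2 47 5b 4c  ┃ains me┃        
00040  83 83 83 83 83 83 83 ed  ┃es thre┃        
00050  86 4b 4b 9c 16 b4 27 15  ┃ memory┃        
00060  2c 0c 21 e7 8c 2b 61 3d  ┃ached r┃        
━━━━━━━━━━━━━━━━━━━━━━━━━━━━━━━━┛       ┃        
           ┃The system implements user s┃        
           ┃The process generates thread┃        
           ┗━━━━━━━━━━━━━━━━━━━━━━━━━━━━┛        


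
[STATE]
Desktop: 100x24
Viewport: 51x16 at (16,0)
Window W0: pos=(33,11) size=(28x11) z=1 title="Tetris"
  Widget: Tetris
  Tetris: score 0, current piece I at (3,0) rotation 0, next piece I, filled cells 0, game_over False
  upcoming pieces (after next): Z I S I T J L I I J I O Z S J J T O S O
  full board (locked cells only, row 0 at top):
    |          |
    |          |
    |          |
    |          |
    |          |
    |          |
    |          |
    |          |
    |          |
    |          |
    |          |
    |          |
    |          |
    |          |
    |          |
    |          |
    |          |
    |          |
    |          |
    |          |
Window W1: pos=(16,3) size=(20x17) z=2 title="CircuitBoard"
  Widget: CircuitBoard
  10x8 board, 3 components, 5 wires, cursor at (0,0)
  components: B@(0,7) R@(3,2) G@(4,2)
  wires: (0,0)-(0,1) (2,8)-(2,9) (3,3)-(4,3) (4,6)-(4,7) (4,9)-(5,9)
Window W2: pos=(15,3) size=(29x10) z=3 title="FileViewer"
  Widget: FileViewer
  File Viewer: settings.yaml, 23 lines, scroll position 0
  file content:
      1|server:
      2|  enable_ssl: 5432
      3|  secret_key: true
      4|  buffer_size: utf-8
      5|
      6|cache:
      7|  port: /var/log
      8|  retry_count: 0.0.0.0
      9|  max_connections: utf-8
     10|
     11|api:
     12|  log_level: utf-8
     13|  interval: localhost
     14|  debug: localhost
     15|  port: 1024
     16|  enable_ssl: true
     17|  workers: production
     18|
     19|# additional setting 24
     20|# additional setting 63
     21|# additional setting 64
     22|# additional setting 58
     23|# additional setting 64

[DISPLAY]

                                                   
                                                   
                                                   
━━━━━━━━━━━━━━━━━━━━━━━━━━━┓                       
 FileViewer                ┃                       
───────────────────────────┨                       
server:                   ▲┃                       
  enable_ssl: 5432        █┃                       
  secret_key: true        ░┃                       
  buffer_size: utf-8      ░┃                       
                          ░┃                       
cache:                    ▼┃━━━━━━━━━━━━━━━━┓      
━━━━━━━━━━━━━━━━━━━━━━━━━━━┛                ┃      
┃3           R   · ┃────────────────────────┨      
┃                │ ┃        │Next:          ┃      
┃4           G   · ┃        │████           ┃      


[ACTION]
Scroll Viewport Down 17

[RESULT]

  secret_key: true        ░┃                       
  buffer_size: utf-8      ░┃                       
                          ░┃                       
cache:                    ▼┃━━━━━━━━━━━━━━━━┓      
━━━━━━━━━━━━━━━━━━━━━━━━━━━┛                ┃      
┃3           R   · ┃────────────────────────┨      
┃                │ ┃        │Next:          ┃      
┃4           G   · ┃        │████           ┃      
┃                  ┃        │               ┃      
┃5                 ┃        │               ┃      
┃                  ┃        │               ┃      
┗━━━━━━━━━━━━━━━━━━┛        │               ┃      
                 ┃          │Score:         ┃      
                 ┗━━━━━━━━━━━━━━━━━━━━━━━━━━┛      
                                                   
                                                   


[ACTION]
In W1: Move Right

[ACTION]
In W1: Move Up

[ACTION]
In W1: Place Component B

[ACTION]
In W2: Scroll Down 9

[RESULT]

  log_level: utf-8        ░┃                       
  interval: localhost     █┃                       
  debug: localhost        ░┃                       
  port: 1024              ▼┃━━━━━━━━━━━━━━━━┓      
━━━━━━━━━━━━━━━━━━━━━━━━━━━┛                ┃      
┃3           R   · ┃────────────────────────┨      
┃                │ ┃        │Next:          ┃      
┃4           G   · ┃        │████           ┃      
┃                  ┃        │               ┃      
┃5                 ┃        │               ┃      
┃                  ┃        │               ┃      
┗━━━━━━━━━━━━━━━━━━┛        │               ┃      
                 ┃          │Score:         ┃      
                 ┗━━━━━━━━━━━━━━━━━━━━━━━━━━┛      
                                                   
                                                   


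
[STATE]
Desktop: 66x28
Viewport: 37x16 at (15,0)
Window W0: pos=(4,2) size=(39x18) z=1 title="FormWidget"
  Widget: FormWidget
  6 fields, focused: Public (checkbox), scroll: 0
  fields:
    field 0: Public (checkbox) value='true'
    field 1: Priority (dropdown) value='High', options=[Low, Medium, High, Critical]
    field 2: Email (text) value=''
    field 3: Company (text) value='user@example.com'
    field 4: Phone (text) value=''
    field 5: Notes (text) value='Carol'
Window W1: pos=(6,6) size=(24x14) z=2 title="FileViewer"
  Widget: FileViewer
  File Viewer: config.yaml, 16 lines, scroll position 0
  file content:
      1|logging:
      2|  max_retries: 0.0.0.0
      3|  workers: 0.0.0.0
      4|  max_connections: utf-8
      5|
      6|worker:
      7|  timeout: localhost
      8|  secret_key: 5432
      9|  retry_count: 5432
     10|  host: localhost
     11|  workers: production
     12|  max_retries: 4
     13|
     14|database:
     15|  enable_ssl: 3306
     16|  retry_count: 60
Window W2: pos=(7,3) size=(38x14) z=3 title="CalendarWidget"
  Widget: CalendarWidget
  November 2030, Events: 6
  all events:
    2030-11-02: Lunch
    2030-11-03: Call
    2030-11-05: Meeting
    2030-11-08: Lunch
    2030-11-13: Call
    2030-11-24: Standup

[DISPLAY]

                                     
                                     
━━━━━━━━━━━━━━━━━━━━━━━━━━━┓         
━━━━━━━━━━━━━━━━━━━━━━━━━━━━━┓       
arWidget                     ┃       
─────────────────────────────┨       
    November 2030            ┃       
e Th Fr Sa Su                ┃       
      1  2*  3*              ┃       
 6  7  8*  9 10              ┃       
3* 14 15 16 17               ┃       
0 21 22 23 24*               ┃       
7 28 29 30                   ┃       
                             ┃       
                             ┃       
                             ┃       


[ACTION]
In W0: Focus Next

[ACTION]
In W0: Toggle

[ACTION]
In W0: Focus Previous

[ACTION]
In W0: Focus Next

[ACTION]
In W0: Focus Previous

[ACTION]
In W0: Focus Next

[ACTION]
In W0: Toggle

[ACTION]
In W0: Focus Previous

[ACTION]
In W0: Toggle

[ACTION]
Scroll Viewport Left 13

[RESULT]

                                     
                                     
  ┏━━━━━━━━━━━━━━━━━━━━━━━━━━━━━━━━━━
  ┃ F┏━━━━━━━━━━━━━━━━━━━━━━━━━━━━━━━
  ┠──┃ CalendarWidget                
  ┃> ┠───────────────────────────────
  ┃ ┏┃           November 2030       
  ┃ ┃┃Mo Tu We Th Fr Sa Su           
  ┃ ┠┃             1  2*  3*         
  ┃ ┃┃ 4  5*  6  7  8*  9 10         
  ┃ ┃┃11 12 13* 14 15 16 17          
  ┃ ┃┃18 19 20 21 22 23 24*          
  ┃ ┃┃25 26 27 28 29 30              
  ┃ ┃┃                               
  ┃ ┃┃                               
  ┃ ┃┃                               


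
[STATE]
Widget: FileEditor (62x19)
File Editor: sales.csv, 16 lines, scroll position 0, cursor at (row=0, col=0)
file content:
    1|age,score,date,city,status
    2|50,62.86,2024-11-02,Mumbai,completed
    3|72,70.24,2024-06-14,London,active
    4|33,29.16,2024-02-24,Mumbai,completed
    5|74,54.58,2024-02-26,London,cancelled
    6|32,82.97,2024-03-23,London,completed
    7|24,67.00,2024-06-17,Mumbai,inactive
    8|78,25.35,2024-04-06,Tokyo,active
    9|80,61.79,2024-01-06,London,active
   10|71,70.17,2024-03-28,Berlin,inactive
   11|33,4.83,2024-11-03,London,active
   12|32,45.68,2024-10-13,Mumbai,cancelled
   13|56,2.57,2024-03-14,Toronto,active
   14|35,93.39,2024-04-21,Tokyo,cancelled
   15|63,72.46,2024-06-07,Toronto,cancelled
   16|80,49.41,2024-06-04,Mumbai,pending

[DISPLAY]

█ge,score,date,city,status                                   ▲
50,62.86,2024-11-02,Mumbai,completed                         █
72,70.24,2024-06-14,London,active                            ░
33,29.16,2024-02-24,Mumbai,completed                         ░
74,54.58,2024-02-26,London,cancelled                         ░
32,82.97,2024-03-23,London,completed                         ░
24,67.00,2024-06-17,Mumbai,inactive                          ░
78,25.35,2024-04-06,Tokyo,active                             ░
80,61.79,2024-01-06,London,active                            ░
71,70.17,2024-03-28,Berlin,inactive                          ░
33,4.83,2024-11-03,London,active                             ░
32,45.68,2024-10-13,Mumbai,cancelled                         ░
56,2.57,2024-03-14,Toronto,active                            ░
35,93.39,2024-04-21,Tokyo,cancelled                          ░
63,72.46,2024-06-07,Toronto,cancelled                        ░
80,49.41,2024-06-04,Mumbai,pending                           ░
                                                             ░
                                                             ░
                                                             ▼


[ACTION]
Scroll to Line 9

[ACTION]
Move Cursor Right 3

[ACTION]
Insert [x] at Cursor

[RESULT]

agex█score,date,city,status                                  ▲
50,62.86,2024-11-02,Mumbai,completed                         █
72,70.24,2024-06-14,London,active                            ░
33,29.16,2024-02-24,Mumbai,completed                         ░
74,54.58,2024-02-26,London,cancelled                         ░
32,82.97,2024-03-23,London,completed                         ░
24,67.00,2024-06-17,Mumbai,inactive                          ░
78,25.35,2024-04-06,Tokyo,active                             ░
80,61.79,2024-01-06,London,active                            ░
71,70.17,2024-03-28,Berlin,inactive                          ░
33,4.83,2024-11-03,London,active                             ░
32,45.68,2024-10-13,Mumbai,cancelled                         ░
56,2.57,2024-03-14,Toronto,active                            ░
35,93.39,2024-04-21,Tokyo,cancelled                          ░
63,72.46,2024-06-07,Toronto,cancelled                        ░
80,49.41,2024-06-04,Mumbai,pending                           ░
                                                             ░
                                                             ░
                                                             ▼


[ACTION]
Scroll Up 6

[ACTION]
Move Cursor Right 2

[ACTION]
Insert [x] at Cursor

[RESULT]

agex,sx█ore,date,city,status                                 ▲
50,62.86,2024-11-02,Mumbai,completed                         █
72,70.24,2024-06-14,London,active                            ░
33,29.16,2024-02-24,Mumbai,completed                         ░
74,54.58,2024-02-26,London,cancelled                         ░
32,82.97,2024-03-23,London,completed                         ░
24,67.00,2024-06-17,Mumbai,inactive                          ░
78,25.35,2024-04-06,Tokyo,active                             ░
80,61.79,2024-01-06,London,active                            ░
71,70.17,2024-03-28,Berlin,inactive                          ░
33,4.83,2024-11-03,London,active                             ░
32,45.68,2024-10-13,Mumbai,cancelled                         ░
56,2.57,2024-03-14,Toronto,active                            ░
35,93.39,2024-04-21,Tokyo,cancelled                          ░
63,72.46,2024-06-07,Toronto,cancelled                        ░
80,49.41,2024-06-04,Mumbai,pending                           ░
                                                             ░
                                                             ░
                                                             ▼


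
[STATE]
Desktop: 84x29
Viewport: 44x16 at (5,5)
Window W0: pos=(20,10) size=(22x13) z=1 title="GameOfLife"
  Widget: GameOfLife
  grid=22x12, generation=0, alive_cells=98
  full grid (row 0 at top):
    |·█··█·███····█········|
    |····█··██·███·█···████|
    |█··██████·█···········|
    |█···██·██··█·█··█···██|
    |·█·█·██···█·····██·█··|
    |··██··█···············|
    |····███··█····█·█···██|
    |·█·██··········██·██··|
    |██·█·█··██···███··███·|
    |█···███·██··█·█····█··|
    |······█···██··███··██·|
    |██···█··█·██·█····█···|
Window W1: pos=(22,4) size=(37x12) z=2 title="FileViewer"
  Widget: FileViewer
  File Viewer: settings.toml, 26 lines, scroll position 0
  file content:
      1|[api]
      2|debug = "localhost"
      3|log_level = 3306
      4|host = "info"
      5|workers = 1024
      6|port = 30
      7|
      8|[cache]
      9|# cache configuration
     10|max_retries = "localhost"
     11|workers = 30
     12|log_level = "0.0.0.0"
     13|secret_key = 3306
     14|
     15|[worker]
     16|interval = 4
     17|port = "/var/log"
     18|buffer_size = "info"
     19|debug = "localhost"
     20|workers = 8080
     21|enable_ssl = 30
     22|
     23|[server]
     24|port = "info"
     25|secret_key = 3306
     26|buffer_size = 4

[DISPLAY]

                 ┃ FileViewer               
                 ┠──────────────────────────
                 ┃[api]                     
                 ┃debug = "localhost"       
                 ┃log_level = 3306          
               ┏━┃host = "info"             
               ┃ ┃workers = 1024            
               ┠─┃port = 30                 
               ┃G┃                          
               ┃·┃[cache]                   
               ┃·┗━━━━━━━━━━━━━━━━━━━━━━━━━━
               ┃█·█·██···█·····██·█·┃       
               ┃·██··█··············┃       
               ┃···███··█····█·█···█┃       
               ┃█·██··········██·██·┃       
               ┃█·█·█··██···███··███┃       


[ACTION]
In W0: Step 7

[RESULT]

                 ┃ FileViewer               
                 ┠──────────────────────────
                 ┃[api]                     
                 ┃debug = "localhost"       
                 ┃log_level = 3306          
               ┏━┃host = "info"             
               ┃ ┃workers = 1024            
               ┠─┃port = 30                 
               ┃G┃                          
               ┃·┃[cache]                   
               ┃·┗━━━━━━━━━━━━━━━━━━━━━━━━━━
               ┃·██······█······██··┃       
               ┃·····██·······██·█··┃       
               ┃····█··█·········██·┃       
               ┃···██·········███···┃       
               ┃····██··············┃       


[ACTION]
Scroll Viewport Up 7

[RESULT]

                                            
                                            
                                            
                                            
                 ┏━━━━━━━━━━━━━━━━━━━━━━━━━━
                 ┃ FileViewer               
                 ┠──────────────────────────
                 ┃[api]                     
                 ┃debug = "localhost"       
                 ┃log_level = 3306          
               ┏━┃host = "info"             
               ┃ ┃workers = 1024            
               ┠─┃port = 30                 
               ┃G┃                          
               ┃·┃[cache]                   
               ┃·┗━━━━━━━━━━━━━━━━━━━━━━━━━━


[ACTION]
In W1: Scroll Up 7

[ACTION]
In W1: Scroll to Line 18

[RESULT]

                                            
                                            
                                            
                                            
                 ┏━━━━━━━━━━━━━━━━━━━━━━━━━━
                 ┃ FileViewer               
                 ┠──────────────────────────
                 ┃buffer_size = "info"      
                 ┃debug = "localhost"       
                 ┃workers = 8080            
               ┏━┃enable_ssl = 30           
               ┃ ┃                          
               ┠─┃[server]                  
               ┃G┃port = "info"             
               ┃·┃secret_key = 3306         
               ┃·┗━━━━━━━━━━━━━━━━━━━━━━━━━━
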